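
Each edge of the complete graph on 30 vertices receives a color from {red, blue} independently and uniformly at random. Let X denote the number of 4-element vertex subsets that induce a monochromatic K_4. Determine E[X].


Let X = Σ_S X_S over the C(30, 4) = 27405 subsets S of size 4, where X_S = 1 if the K_4 on S is monochromatic.
For a fixed S, the K_4 on S has C(4, 2) = 6 edges. P[all 6 edges red] = (1/2)^6, and likewise for blue, so P[monochromatic] = 2·(1/2)^6 = 2^{1 − 6} = 1/32.
By linearity of expectation: E[X] = C(30, 4) · 2^{1 − 6} = 27405 · 1/32 = 27405/32.
Numerically: E[X] ≈ 856.40625.

E[X] = C(30,4)·2^(1−C(4,2)) = 27405/32 ≈ 856.40625.


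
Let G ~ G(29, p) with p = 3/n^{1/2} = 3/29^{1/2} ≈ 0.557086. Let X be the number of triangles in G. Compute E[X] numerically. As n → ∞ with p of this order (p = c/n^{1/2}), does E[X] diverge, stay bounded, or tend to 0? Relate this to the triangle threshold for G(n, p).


Number of potential triangles: C(29, 3) = 3654.
Each occurs with probability p³ ≈ (0.557086)³ ≈ 1.72888763e-01.
By linearity: E[X] = C(29, 3)·p³ ≈ 3654 · 1.72888763e-01 ≈ 631.735540.
Since α = 1/2 < 1, p = c/n^{1/2} ≫ 1/n is above the triangle threshold p ~ 1/n. Asymptotically E[X] ~ (c³/6)·n^{3(1−α)} = (3³/6)·n^{1.5} → ∞; triangles are abundant w.h.p.

E[X] ≈ 631.735540; in regime p = Θ(1/n^{1/2}) E[X] diverges (above the triangle threshold p ~ 1/n).


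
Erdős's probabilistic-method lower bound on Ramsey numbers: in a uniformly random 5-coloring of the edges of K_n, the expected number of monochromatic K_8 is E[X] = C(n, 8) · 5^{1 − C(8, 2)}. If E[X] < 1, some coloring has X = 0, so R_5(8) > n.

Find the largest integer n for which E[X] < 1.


We need C(n, 8) · 5^{1 − 28} < 1, i.e. C(n, 8) < 5^{28 − 1} = 7450580596923828125.
Check values of n near the boundary:
  n = 862: C(862, 8) = 7317951015318931845; 7317951015318931845 < 7450580596923828125? YES
  n = 863: C(863, 8) = 7386423071602617757; 7386423071602617757 < 7450580596923828125? YES
  n = 864: C(864, 8) = 7455455062926006708; 7455455062926006708 < 7450580596923828125? NO
The largest n with C(n, 8) < 7450580596923828125 is n = 863 (where E[X] = 7386423071602617757/7450580596923828125 ≈ 0.991389). Hence R_5(8) > 863, i.e. R_5(8) ≥ 864.

Largest n = 863; hence R_5(8) > 863.


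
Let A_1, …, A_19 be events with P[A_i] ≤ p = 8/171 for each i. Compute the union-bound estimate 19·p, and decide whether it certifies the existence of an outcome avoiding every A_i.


Union bound: P[∪_{i=1}^{19} A_i] ≤ Σ_i P[A_i] ≤ 19·p = 19·(8/171) = 8/9.
Numerically: 8/9 ≈ 0.888889.
Is 8/9 < 1? YES.
Since P[∪ A_i] ≤ 8/9 < 1, the complement has P[∩ A_i^c] ≥ 1 − 8/9 = 1/9 > 0, so some outcome avoids every A_i.

19·p = 8/9 ≈ 0.888889; existence CERTIFIED by the union bound.


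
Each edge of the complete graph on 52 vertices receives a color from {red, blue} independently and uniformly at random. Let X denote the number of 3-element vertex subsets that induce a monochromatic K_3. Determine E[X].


Let X = Σ_S X_S over the C(52, 3) = 22100 subsets S of size 3, where X_S = 1 if the K_3 on S is monochromatic.
For a fixed S, the K_3 on S has C(3, 2) = 3 edges. P[all 3 edges red] = (1/2)^3, and likewise for blue, so P[monochromatic] = 2·(1/2)^3 = 2^{1 − 3} = 1/4.
By linearity: E[X] = C(52, 3) · 2^{1 − 3} = 22100 · 1/4 = 5525.
Numerically: E[X] ≈ 5525.000000.

E[X] = C(52,3)·2^(1−C(3,2)) = 5525 ≈ 5525.000000.


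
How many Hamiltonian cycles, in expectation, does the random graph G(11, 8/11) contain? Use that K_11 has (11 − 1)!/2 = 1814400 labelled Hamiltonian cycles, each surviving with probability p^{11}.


K_11 has (11 − 1)!/2 = 1814400 labelled Hamiltonian cycles.
For each such Hamiltonian cycle H, let X_H = 1 if all 11 edges of H are present in G. Then P[X_H = 1] = p^{11} = (8/11)^{11} = 8589934592/285311670611.
Summing the indicators: E[X] = Σ_H E[X_H] = 1814400 · p^{11} = 1814400 · 8589934592/285311670611 = 15585577323724800/285311670611.
Numerically: E[X] ≈ 54626.5.

E[X] = 1814400 · (8/11)^{11} = 15585577323724800/285311670611 ≈ 54626.5.


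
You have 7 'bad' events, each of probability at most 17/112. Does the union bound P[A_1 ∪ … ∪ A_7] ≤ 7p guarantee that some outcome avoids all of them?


Union bound: P[∪_{i=1}^{7} A_i] ≤ Σ_i P[A_i] ≤ 7·p = 7·(17/112) = 17/16.
Numerically: 17/16 ≈ 1.0625.
Is 17/16 < 1? NO.
Since the bound 17/16 is ≥ 1, the union bound is uninformative here; it does NOT by itself certify existence.

7·p = 17/16 ≈ 1.0625; existence NOT certified by the union bound.


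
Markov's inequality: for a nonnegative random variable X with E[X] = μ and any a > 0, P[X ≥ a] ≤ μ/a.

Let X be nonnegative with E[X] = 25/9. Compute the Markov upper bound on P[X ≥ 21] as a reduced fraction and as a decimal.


μ = E[X] = 25/9, a = 21.
Markov: P[X ≥ 21] ≤ μ/a = (25/9)/21 = 25/189.
Numerically: ≈ 0.13228.
(Since a = 21 > μ = 2.77778, the bound 25/189 is < 1 and informative.)

P[X ≥ 21] ≤ 25/189 ≈ 0.13228.


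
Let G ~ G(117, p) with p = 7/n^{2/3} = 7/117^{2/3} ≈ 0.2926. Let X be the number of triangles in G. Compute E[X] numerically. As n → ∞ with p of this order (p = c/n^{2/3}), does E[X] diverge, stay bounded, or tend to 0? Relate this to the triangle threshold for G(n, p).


Number of potential triangles: C(117, 3) = 260130.
Each occurs with probability p³ ≈ (0.2926)³ ≈ 2.505661e-02.
By linearity: E[X] = C(117, 3)·p³ ≈ 260130 · 2.505661e-02 ≈ 6517.9772.
Since α = 2/3 < 1, p = c/n^{2/3} ≫ 1/n is above the triangle threshold p ~ 1/n. Asymptotically E[X] ~ (c³/6)·n^{3(1−α)} = (7³/6)·n^{1} → ∞; triangles are abundant w.h.p.

E[X] ≈ 6517.9772; in regime p = Θ(1/n^{2/3}) E[X] diverges (above the triangle threshold p ~ 1/n).


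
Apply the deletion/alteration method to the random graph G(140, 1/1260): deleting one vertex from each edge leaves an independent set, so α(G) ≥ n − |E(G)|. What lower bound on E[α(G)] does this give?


E[|E(G)|] = C(140, 2)·p = 9730 · (1/1260) = 139/18.
E[α(G)] ≥ n − E[|E(G)|] = 140 − 139/18 = 2381/18.
Numerically: ≈ 132.2778.
(This is only a lower bound; the true E[α(G)] may be larger.)

E[α(G)] ≥ 2381/18 ≈ 132.2778.


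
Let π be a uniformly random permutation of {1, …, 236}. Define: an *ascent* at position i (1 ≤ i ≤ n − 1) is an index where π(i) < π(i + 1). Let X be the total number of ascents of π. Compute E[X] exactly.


Write X = Σ X_I over i = 1, …, 235, with X_I the indicator of one ascent.
There are 235 indicators.
For each fixed i, the pair (π(i), π(i+1)) is a uniformly random ordered pair of distinct values from {1, …, 236}; by symmetry P[π(i) < π(i+1)] = 1/2.
By linearity: E[X] = 235 · (1/2) = (236 − 1) · (1/2) = 235/2 ≈ 117.500000.

E[X] = 235/2 = 117.500000.


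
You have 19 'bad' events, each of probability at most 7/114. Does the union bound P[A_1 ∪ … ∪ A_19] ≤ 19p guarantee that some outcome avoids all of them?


Union bound: P[∪_{i=1}^{19} A_i] ≤ Σ_i P[A_i] ≤ 19·p = 19·(7/114) = 7/6.
Numerically: 7/6 ≈ 1.16667.
Is 7/6 < 1? NO.
Since the bound 7/6 is ≥ 1, the union bound is uninformative here; it does NOT by itself certify existence.

19·p = 7/6 ≈ 1.16667; existence NOT certified by the union bound.


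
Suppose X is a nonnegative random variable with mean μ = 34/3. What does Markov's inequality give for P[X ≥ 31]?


μ = E[X] = 34/3, a = 31.
Markov: P[X ≥ 31] ≤ μ/a = (34/3)/31 = 34/93.
Numerically: ≈ 0.3656.
(Since a = 31 > μ = 11.3333, the bound 34/93 is < 1 and informative.)

P[X ≥ 31] ≤ 34/93 ≈ 0.3656.


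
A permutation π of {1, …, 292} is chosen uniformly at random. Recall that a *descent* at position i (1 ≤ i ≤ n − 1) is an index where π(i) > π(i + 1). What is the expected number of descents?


Write X = Σ X_I over i = 1, …, 291, with X_I the indicator of one descent.
There are 291 indicators.
For each fixed i, the pair (π(i), π(i+1)) is a uniformly random ordered pair of distinct values from {1, …, 292}; by symmetry P[π(i) > π(i+1)] = 1/2.
By linearity: E[X] = 291 · (1/2) = (292 − 1) · (1/2) = 291/2 ≈ 145.50000.

E[X] = 291/2 = 145.50000.


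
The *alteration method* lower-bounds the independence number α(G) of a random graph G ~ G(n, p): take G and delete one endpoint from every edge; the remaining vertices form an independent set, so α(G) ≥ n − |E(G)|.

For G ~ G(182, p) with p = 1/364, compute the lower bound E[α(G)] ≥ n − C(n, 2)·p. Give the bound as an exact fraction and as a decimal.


E[|E(G)|] = C(182, 2)·p = 16471 · (1/364) = 181/4.
E[α(G)] ≥ n − E[|E(G)|] = 182 − 181/4 = 547/4.
Numerically: ≈ 136.7500.
(This is only a lower bound; the true E[α(G)] may be larger.)

E[α(G)] ≥ 547/4 ≈ 136.7500.


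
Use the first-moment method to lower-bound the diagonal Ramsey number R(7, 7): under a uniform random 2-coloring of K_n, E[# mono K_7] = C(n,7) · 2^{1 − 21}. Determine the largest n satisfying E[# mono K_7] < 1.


We need C(n, 7) · 2^{1 − 21} < 1, i.e. C(n, 7) < 2^{21 − 1} = 1048576.
Check values of n near the boundary:
  n = 25: C(25, 7) = 480700; 480700 < 1048576? YES
  n = 26: C(26, 7) = 657800; 657800 < 1048576? YES
  n = 27: C(27, 7) = 888030; 888030 < 1048576? YES
  n = 28: C(28, 7) = 1184040; 1184040 < 1048576? NO
  n = 29: C(29, 7) = 1560780; 1560780 < 1048576? NO
The largest n with C(n, 7) < 1048576 is n = 27 (where E[X] = 444015/524288 ≈ 0.84689). Hence R(7, 7) > 27, i.e. R(7, 7) ≥ 28.

Largest n = 27; hence R(7, 7) > 27.


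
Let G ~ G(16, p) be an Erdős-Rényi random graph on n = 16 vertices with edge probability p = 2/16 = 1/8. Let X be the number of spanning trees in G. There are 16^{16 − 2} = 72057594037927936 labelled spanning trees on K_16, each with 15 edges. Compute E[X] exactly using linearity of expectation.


K_16 has 16^{16 − 2} = 72057594037927936 labelled spanning trees.
For each such spanning tree H, let X_H = 1 if all 15 edges of H are present in G. Then P[X_H = 1] = p^{15} = (1/8)^{15} = 1/35184372088832.
By linearity: E[X] = Σ_H E[X_H] = 72057594037927936 · p^{15} = 72057594037927936 · 1/35184372088832 = 2048.
Numerically: E[X] ≈ 2048.

E[X] = 72057594037927936 · (1/8)^{15} = 2048 ≈ 2048.


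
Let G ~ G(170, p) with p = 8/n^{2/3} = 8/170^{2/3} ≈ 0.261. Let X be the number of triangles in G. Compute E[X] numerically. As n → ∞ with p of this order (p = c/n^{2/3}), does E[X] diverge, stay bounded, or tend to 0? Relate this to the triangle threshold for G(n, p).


Number of potential triangles: C(170, 3) = 804440.
Each occurs with probability p³ ≈ (0.261)³ ≈ 1.77163e-02.
By linearity: E[X] = C(170, 3)·p³ ≈ 804440 · 1.77163e-02 ≈ 14251.671.
Since α = 2/3 < 1, p = c/n^{2/3} ≫ 1/n is above the triangle threshold p ~ 1/n. Asymptotically E[X] ~ (c³/6)·n^{3(1−α)} = (8³/6)·n^{1} → ∞; triangles are abundant w.h.p.

E[X] ≈ 14251.671; in regime p = Θ(1/n^{2/3}) E[X] diverges (above the triangle threshold p ~ 1/n).


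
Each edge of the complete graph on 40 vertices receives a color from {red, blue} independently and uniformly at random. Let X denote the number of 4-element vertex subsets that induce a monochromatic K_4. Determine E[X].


Let X = Σ_S X_S over the C(40, 4) = 91390 subsets S of size 4, where X_S = 1 if the K_4 on S is monochromatic.
For a fixed S, the K_4 on S has C(4, 2) = 6 edges. P[all 6 edges red] = (1/2)^6, and likewise for blue, so P[monochromatic] = 2·(1/2)^6 = 2^{1 − 6} = 1/32.
Summing: E[X] = C(40, 4) · 2^{1 − 6} = 91390 · 1/32 = 45695/16.
Numerically: E[X] ≈ 2855.9375.

E[X] = C(40,4)·2^(1−C(4,2)) = 45695/16 ≈ 2855.9375.


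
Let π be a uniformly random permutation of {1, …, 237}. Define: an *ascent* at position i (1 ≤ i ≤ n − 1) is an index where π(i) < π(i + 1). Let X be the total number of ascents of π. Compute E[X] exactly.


Write X = Σ X_I over i = 1, …, 236, with X_I the indicator of one ascent.
There are 236 indicators.
For each fixed i, the pair (π(i), π(i+1)) is a uniformly random ordered pair of distinct values from {1, …, 237}; by symmetry P[π(i) < π(i+1)] = 1/2.
By linearity: E[X] = 236 · (1/2) = (237 − 1) · (1/2) = 118 ≈ 118.00000.

E[X] = 118 = 118.00000.


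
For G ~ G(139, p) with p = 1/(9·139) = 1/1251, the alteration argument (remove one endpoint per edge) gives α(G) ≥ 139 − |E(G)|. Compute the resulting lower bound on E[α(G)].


E[|E(G)|] = C(139, 2)·p = 9591 · (1/1251) = 23/3.
E[α(G)] ≥ n − E[|E(G)|] = 139 − 23/3 = 394/3.
Numerically: ≈ 131.33333.
(This is only a lower bound; the true E[α(G)] may be larger.)

E[α(G)] ≥ 394/3 ≈ 131.33333.


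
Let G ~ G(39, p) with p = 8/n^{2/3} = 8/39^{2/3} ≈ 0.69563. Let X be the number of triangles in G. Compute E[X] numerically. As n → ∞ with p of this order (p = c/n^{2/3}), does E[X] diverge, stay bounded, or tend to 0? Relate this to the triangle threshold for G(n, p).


Number of potential triangles: C(39, 3) = 9139.
Each occurs with probability p³ ≈ (0.69563)³ ≈ 3.3662064e-01.
By linearity: E[X] = C(39, 3)·p³ ≈ 9139 · 3.3662064e-01 ≈ 3076.37607.
Since α = 2/3 < 1, p = c/n^{2/3} ≫ 1/n is above the triangle threshold p ~ 1/n. Asymptotically E[X] ~ (c³/6)·n^{3(1−α)} = (8³/6)·n^{1} → ∞; triangles are abundant w.h.p.

E[X] ≈ 3076.37607; in regime p = Θ(1/n^{2/3}) E[X] diverges (above the triangle threshold p ~ 1/n).


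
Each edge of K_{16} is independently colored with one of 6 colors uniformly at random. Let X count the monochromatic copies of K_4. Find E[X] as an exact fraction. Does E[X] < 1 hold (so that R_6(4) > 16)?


E[X] = C(16, 4) · 6^{1 − 6} = 1820 · 6^{−5} = 1820/7776.
As a reduced fraction: E[X] = 455/1944 ≈ 0.2340535.
Is E[X] < 1? YES.
Since E[X] < 1, there exists a 6-coloring of K_{16} with no monochromatic K_4; hence R_6(4) > 16.

E[X] = 455/1944 ≈ 0.2340535; E[X] < 1, so R_6(4) > 16.


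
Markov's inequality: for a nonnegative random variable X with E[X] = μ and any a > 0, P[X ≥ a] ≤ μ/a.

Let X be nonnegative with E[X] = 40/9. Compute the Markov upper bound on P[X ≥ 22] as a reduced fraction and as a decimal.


μ = E[X] = 40/9, a = 22.
Markov: P[X ≥ 22] ≤ μ/a = (40/9)/22 = 20/99.
Numerically: ≈ 0.202020.
(Since a = 22 > μ = 4.444444, the bound 20/99 is < 1 and informative.)

P[X ≥ 22] ≤ 20/99 ≈ 0.202020.


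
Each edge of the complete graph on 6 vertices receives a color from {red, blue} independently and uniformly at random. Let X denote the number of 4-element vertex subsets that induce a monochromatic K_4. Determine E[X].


Let X = Σ_S X_S over the C(6, 4) = 15 subsets S of size 4, where X_S = 1 if the K_4 on S is monochromatic.
For a fixed S, the K_4 on S has C(4, 2) = 6 edges. P[all 6 edges red] = (1/2)^6, and likewise for blue, so P[monochromatic] = 2·(1/2)^6 = 2^{1 − 6} = 1/32.
Summing: E[X] = C(6, 4) · 2^{1 − 6} = 15 · 1/32 = 15/32.
Numerically: E[X] ≈ 0.469.

E[X] = C(6,4)·2^(1−C(4,2)) = 15/32 ≈ 0.469.


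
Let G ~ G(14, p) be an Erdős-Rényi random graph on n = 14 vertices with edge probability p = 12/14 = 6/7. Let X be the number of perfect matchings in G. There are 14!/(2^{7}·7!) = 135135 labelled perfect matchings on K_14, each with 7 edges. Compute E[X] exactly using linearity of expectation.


K_14 has 14!/(2^{7}·7!) = 135135 labelled perfect matchings.
For each such perfect matching H, let X_H = 1 if all 7 edges of H are present in G. Then P[X_H = 1] = p^{7} = (6/7)^{7} = 279936/823543.
By linearity: E[X] = Σ_H E[X_H] = 135135 · p^{7} = 135135 · 279936/823543 = 5404164480/117649.
Numerically: E[X] ≈ 45934.6.

E[X] = 135135 · (6/7)^{7} = 5404164480/117649 ≈ 45934.6.


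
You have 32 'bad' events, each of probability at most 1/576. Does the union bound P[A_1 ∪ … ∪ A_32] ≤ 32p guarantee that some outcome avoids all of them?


Union bound: P[∪_{i=1}^{32} A_i] ≤ Σ_i P[A_i] ≤ 32·p = 32·(1/576) = 1/18.
Numerically: 1/18 ≈ 0.0556.
Is 1/18 < 1? YES.
Since P[∪ A_i] ≤ 1/18 < 1, the complement has P[∩ A_i^c] ≥ 1 − 1/18 = 17/18 > 0, so some outcome avoids every A_i.

32·p = 1/18 ≈ 0.0556; existence CERTIFIED by the union bound.


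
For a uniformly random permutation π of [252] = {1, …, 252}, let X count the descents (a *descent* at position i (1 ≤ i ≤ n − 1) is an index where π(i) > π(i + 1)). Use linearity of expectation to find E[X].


Write X = Σ X_I over i = 1, …, 251, with X_I the indicator of one descent.
There are 251 indicators.
For each fixed i, the pair (π(i), π(i+1)) is a uniformly random ordered pair of distinct values from {1, …, 252}; by symmetry P[π(i) > π(i+1)] = 1/2.
By linearity: E[X] = 251 · (1/2) = (252 − 1) · (1/2) = 251/2 ≈ 125.5000.

E[X] = 251/2 = 125.5000.


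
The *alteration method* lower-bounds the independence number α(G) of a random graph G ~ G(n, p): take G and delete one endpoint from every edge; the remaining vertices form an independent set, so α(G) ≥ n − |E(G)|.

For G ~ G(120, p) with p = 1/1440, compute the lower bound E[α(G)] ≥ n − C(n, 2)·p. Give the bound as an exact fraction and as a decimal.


E[|E(G)|] = C(120, 2)·p = 7140 · (1/1440) = 119/24.
E[α(G)] ≥ n − E[|E(G)|] = 120 − 119/24 = 2761/24.
Numerically: ≈ 115.0417.
(This is only a lower bound; the true E[α(G)] may be larger.)

E[α(G)] ≥ 2761/24 ≈ 115.0417.


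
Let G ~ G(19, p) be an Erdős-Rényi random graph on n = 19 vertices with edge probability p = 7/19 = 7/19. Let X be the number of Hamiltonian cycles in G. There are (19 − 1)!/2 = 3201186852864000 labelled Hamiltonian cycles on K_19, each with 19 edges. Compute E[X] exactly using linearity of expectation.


K_19 has (19 − 1)!/2 = 3201186852864000 labelled Hamiltonian cycles.
For each such Hamiltonian cycle H, let X_H = 1 if all 19 edges of H are present in G. Then P[X_H = 1] = p^{19} = (7/19)^{19} = 11398895185373143/1978419655660313589123979.
By linearity of expectation: E[X] = Σ_H E[X_H] = 3201186852864000 · p^{19} = 3201186852864000 · 11398895185373143/1978419655660313589123979 = 36489993404591253525678231552000/1978419655660313589123979.
Numerically: E[X] ≈ 1.844e+07.

E[X] = 3201186852864000 · (7/19)^{19} = 36489993404591253525678231552000/1978419655660313589123979 ≈ 1.844e+07.


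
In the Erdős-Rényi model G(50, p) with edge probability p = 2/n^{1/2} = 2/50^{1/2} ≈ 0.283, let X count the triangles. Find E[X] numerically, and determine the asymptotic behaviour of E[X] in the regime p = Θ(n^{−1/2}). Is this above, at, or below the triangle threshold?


Number of potential triangles: C(50, 3) = 19600.
Each occurs with probability p³ ≈ (0.283)³ ≈ 2.26274e-02.
By linearity: E[X] = C(50, 3)·p³ ≈ 19600 · 2.26274e-02 ≈ 443.497.
Since α = 1/2 < 1, p = c/n^{1/2} ≫ 1/n is above the triangle threshold p ~ 1/n. Asymptotically E[X] ~ (c³/6)·n^{3(1−α)} = (2³/6)·n^{1.5} → ∞; triangles are abundant w.h.p.

E[X] ≈ 443.497; in regime p = Θ(1/n^{1/2}) E[X] diverges (above the triangle threshold p ~ 1/n).


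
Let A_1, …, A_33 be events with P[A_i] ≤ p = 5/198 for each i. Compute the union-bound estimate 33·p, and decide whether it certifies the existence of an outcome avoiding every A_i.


Union bound: P[∪_{i=1}^{33} A_i] ≤ Σ_i P[A_i] ≤ 33·p = 33·(5/198) = 5/6.
Numerically: 5/6 ≈ 0.8333333.
Is 5/6 < 1? YES.
Since P[∪ A_i] ≤ 5/6 < 1, the complement has P[∩ A_i^c] ≥ 1 − 5/6 = 1/6 > 0, so some outcome avoids every A_i.

33·p = 5/6 ≈ 0.8333333; existence CERTIFIED by the union bound.


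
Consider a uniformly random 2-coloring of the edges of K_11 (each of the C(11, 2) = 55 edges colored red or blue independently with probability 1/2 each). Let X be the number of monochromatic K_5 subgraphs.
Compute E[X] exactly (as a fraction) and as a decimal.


Let X = Σ_S X_S over the C(11, 5) = 462 subsets S of size 5, where X_S = 1 if the K_5 on S is monochromatic.
For a fixed S, the K_5 on S has C(5, 2) = 10 edges. P[all 10 edges red] = (1/2)^10, and likewise for blue, so P[monochromatic] = 2·(1/2)^10 = 2^{1 − 10} = 1/512.
By linearity: E[X] = C(11, 5) · 2^{1 − 10} = 462 · 1/512 = 231/256.
Numerically: E[X] ≈ 0.902344.

E[X] = C(11,5)·2^(1−C(5,2)) = 231/256 ≈ 0.902344.


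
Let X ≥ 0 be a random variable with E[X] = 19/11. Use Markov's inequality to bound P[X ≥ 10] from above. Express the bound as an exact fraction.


μ = E[X] = 19/11, a = 10.
Markov: P[X ≥ 10] ≤ μ/a = (19/11)/10 = 19/110.
Numerically: ≈ 0.1727.
(Since a = 10 > μ = 1.7273, the bound 19/110 is < 1 and informative.)

P[X ≥ 10] ≤ 19/110 ≈ 0.1727.


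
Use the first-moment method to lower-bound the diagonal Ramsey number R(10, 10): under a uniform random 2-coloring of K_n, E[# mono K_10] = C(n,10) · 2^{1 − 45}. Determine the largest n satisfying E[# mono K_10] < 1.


We need C(n, 10) · 2^{1 − 45} < 1, i.e. C(n, 10) < 2^{45 − 1} = 17592186044416.
Check values of n near the boundary:
  n = 97: C(97, 10) = 12576469727536; 12576469727536 < 17592186044416? YES
  n = 98: C(98, 10) = 14005614014756; 14005614014756 < 17592186044416? YES
  n = 99: C(99, 10) = 15579278510796; 15579278510796 < 17592186044416? YES
  n = 100: C(100, 10) = 17310309456440; 17310309456440 < 17592186044416? YES
  n = 101: C(101, 10) = 19212541264840; 19212541264840 < 17592186044416? NO
  n = 102: C(102, 10) = 21300860967540; 21300860967540 < 17592186044416? NO
  n = 103: C(103, 10) = 23591276125340; 23591276125340 < 17592186044416? NO
The largest n with C(n, 10) < 17592186044416 is n = 100 (where E[X] = 2163788682055/2199023255552 ≈ 0.984). Hence R(10, 10) > 100, i.e. R(10, 10) ≥ 101.

Largest n = 100; hence R(10, 10) > 100.


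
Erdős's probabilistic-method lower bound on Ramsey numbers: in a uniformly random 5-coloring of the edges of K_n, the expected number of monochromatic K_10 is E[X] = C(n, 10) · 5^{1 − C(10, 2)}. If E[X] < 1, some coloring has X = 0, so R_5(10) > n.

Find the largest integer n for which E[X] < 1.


We need C(n, 10) · 5^{1 − 45} < 1, i.e. C(n, 10) < 5^{45 − 1} = 5684341886080801486968994140625.
Check values of n near the boundary:
  n = 5388: C(5388, 10) = 5634865093375880654852250419586; 5634865093375880654852250419586 < 5684341886080801486968994140625? YES
  n = 5389: C(5389, 10) = 5645340767466558997768874792926; 5645340767466558997768874792926 < 5684341886080801486968994140625? YES
  n = 5390: C(5390, 10) = 5655833965919099070255434039753; 5655833965919099070255434039753 < 5684341886080801486968994140625? YES
  n = 5391: C(5391, 10) = 5666344714787188828795213697883; 5666344714787188828795213697883 < 5684341886080801486968994140625? YES
  n = 5392: C(5392, 10) = 5676873040158402483252283957448; 5676873040158402483252283957448 < 5684341886080801486968994140625? YES
  n = 5393: C(5393, 10) = 5687418968154238267170642278008; 5687418968154238267170642278008 < 5684341886080801486968994140625? NO
  n = 5394: C(5394, 10) = 5697982524930156243149785372878; 5697982524930156243149785372878 < 5684341886080801486968994140625? NO
The largest n with C(n, 10) < 5684341886080801486968994140625 is n = 5392 (where E[X] = 5676873040158402483252283957448/5684341886080801486968994140625 ≈ 0.9986861). Hence R_5(10) > 5392, i.e. R_5(10) ≥ 5393.

Largest n = 5392; hence R_5(10) > 5392.


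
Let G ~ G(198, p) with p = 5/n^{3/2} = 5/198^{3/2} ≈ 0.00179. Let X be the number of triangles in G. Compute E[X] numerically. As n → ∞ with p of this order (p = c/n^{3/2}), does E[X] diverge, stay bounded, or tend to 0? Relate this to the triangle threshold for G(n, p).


Number of potential triangles: C(198, 3) = 1274196.
Each occurs with probability p³ ≈ (0.00179)³ ≈ 5.77985e-09.
By linearity: E[X] = C(198, 3)·p³ ≈ 1274196 · 5.77985e-09 ≈ 0.007.
Since α = 3/2 > 1, p = c/n^{3/2} = o(1/n) is below the triangle threshold p ~ 1/n. Asymptotically E[X] ~ (c³/6)·n^{3(1−α)} = (5³/6)·n^{-1.5} → 0, so by Markov's inequality G has no triangles w.h.p.

E[X] ≈ 0.007; in regime p = Θ(1/n^{3/2}) E[X] tends to 0 (below the triangle threshold p ~ 1/n).


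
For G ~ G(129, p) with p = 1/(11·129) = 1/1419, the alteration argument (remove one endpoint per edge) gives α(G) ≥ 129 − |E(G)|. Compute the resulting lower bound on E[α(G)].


E[|E(G)|] = C(129, 2)·p = 8256 · (1/1419) = 64/11.
E[α(G)] ≥ n − E[|E(G)|] = 129 − 64/11 = 1355/11.
Numerically: ≈ 123.182.
(This is only a lower bound; the true E[α(G)] may be larger.)

E[α(G)] ≥ 1355/11 ≈ 123.182.


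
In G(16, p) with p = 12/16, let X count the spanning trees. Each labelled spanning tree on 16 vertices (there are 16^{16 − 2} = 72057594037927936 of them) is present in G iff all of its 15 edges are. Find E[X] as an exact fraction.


K_16 has 16^{16 − 2} = 72057594037927936 labelled spanning trees.
For each such spanning tree H, let X_H = 1 if all 15 edges of H are present in G. Then P[X_H = 1] = p^{15} = (3/4)^{15} = 14348907/1073741824.
By linearity of expectation: E[X] = Σ_H E[X_H] = 72057594037927936 · p^{15} = 72057594037927936 · 14348907/1073741824 = 962938848411648.
Numerically: E[X] ≈ 9.62939e+14.

E[X] = 72057594037927936 · (3/4)^{15} = 962938848411648 ≈ 9.62939e+14.


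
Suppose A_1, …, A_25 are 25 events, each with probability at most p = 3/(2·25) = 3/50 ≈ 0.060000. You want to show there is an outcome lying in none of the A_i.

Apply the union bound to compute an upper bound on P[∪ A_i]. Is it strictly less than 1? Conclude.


Union bound: P[∪_{i=1}^{25} A_i] ≤ Σ_i P[A_i] ≤ 25·p = 25·(3/50) = 3/2.
Numerically: 3/2 ≈ 1.500000.
Is 3/2 < 1? NO.
Since the bound 3/2 is ≥ 1, the union bound is uninformative here; it does NOT by itself certify existence.

25·p = 3/2 ≈ 1.500000; existence NOT certified by the union bound.


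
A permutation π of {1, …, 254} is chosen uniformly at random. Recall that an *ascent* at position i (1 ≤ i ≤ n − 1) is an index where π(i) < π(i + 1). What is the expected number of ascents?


Write X = Σ X_I over i = 1, …, 253, with X_I the indicator of one ascent.
There are 253 indicators.
For each fixed i, the pair (π(i), π(i+1)) is a uniformly random ordered pair of distinct values from {1, …, 254}; by symmetry P[π(i) < π(i+1)] = 1/2.
By linearity: E[X] = 253 · (1/2) = (254 − 1) · (1/2) = 253/2 ≈ 126.50000.

E[X] = 253/2 = 126.50000.


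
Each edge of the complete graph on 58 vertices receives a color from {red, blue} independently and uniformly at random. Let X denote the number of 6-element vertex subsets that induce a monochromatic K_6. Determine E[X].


Let X = Σ_S X_S over the C(58, 6) = 40475358 subsets S of size 6, where X_S = 1 if the K_6 on S is monochromatic.
For a fixed S, the K_6 on S has C(6, 2) = 15 edges. P[all 15 edges red] = (1/2)^15, and likewise for blue, so P[monochromatic] = 2·(1/2)^15 = 2^{1 − 15} = 1/16384.
Summing: E[X] = C(58, 6) · 2^{1 − 15} = 40475358 · 1/16384 = 20237679/8192.
Numerically: E[X] ≈ 2470.420.

E[X] = C(58,6)·2^(1−C(6,2)) = 20237679/8192 ≈ 2470.420.


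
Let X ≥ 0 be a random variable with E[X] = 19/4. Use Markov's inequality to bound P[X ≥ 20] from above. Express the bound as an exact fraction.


μ = E[X] = 19/4, a = 20.
Markov: P[X ≥ 20] ≤ μ/a = (19/4)/20 = 19/80.
Numerically: ≈ 0.237500.
(Since a = 20 > μ = 4.750000, the bound 19/80 is < 1 and informative.)

P[X ≥ 20] ≤ 19/80 ≈ 0.237500.


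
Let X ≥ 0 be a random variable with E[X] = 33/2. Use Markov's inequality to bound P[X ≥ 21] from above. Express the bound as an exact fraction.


μ = E[X] = 33/2, a = 21.
Markov: P[X ≥ 21] ≤ μ/a = (33/2)/21 = 11/14.
Numerically: ≈ 0.786.
(Since a = 21 > μ = 16.500, the bound 11/14 is < 1 and informative.)

P[X ≥ 21] ≤ 11/14 ≈ 0.786.


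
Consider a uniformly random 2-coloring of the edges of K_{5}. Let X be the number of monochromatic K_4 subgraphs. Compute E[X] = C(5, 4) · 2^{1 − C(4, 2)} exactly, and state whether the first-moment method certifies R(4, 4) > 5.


E[X] = C(5, 4) · 2^{1 − 6} = 5 · 2^{−5} = 5/32.
As a reduced fraction: E[X] = 5/32 ≈ 0.1562500.
Is E[X] < 1? YES.
Since E[X] < 1, there exists a 2-coloring of K_{5} with no monochromatic K_4; hence R(4, 4) > 5.

E[X] = 5/32 ≈ 0.1562500; E[X] < 1, so R(4, 4) > 5.


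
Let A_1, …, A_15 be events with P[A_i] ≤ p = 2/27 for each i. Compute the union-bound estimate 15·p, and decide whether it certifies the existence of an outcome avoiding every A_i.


Union bound: P[∪_{i=1}^{15} A_i] ≤ Σ_i P[A_i] ≤ 15·p = 15·(2/27) = 10/9.
Numerically: 10/9 ≈ 1.111.
Is 10/9 < 1? NO.
Since the bound 10/9 is ≥ 1, the union bound is uninformative here; it does NOT by itself certify existence.

15·p = 10/9 ≈ 1.111; existence NOT certified by the union bound.


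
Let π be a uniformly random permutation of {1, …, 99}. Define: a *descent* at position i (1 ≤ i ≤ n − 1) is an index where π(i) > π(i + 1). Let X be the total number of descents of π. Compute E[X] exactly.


Write X = Σ X_I over i = 1, …, 98, with X_I the indicator of one descent.
There are 98 indicators.
For each fixed i, the pair (π(i), π(i+1)) is a uniformly random ordered pair of distinct values from {1, …, 99}; by symmetry P[π(i) > π(i+1)] = 1/2.
By linearity: E[X] = 98 · (1/2) = (99 − 1) · (1/2) = 49 ≈ 49.0000.

E[X] = 49 = 49.0000.


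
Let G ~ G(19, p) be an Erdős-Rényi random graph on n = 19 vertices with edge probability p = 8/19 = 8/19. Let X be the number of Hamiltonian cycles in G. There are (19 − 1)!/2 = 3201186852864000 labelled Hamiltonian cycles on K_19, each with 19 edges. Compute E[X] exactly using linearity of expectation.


K_19 has (19 − 1)!/2 = 3201186852864000 labelled Hamiltonian cycles.
For each such Hamiltonian cycle H, let X_H = 1 if all 19 edges of H are present in G. Then P[X_H = 1] = p^{19} = (8/19)^{19} = 144115188075855872/1978419655660313589123979.
By linearity of expectation: E[X] = Σ_H E[X_H] = 3201186852864000 · p^{19} = 3201186852864000 · 144115188075855872/1978419655660313589123979 = 461339645366452518590934417408000/1978419655660313589123979.
Numerically: E[X] ≈ 2.33e+08.

E[X] = 3201186852864000 · (8/19)^{19} = 461339645366452518590934417408000/1978419655660313589123979 ≈ 2.33e+08.


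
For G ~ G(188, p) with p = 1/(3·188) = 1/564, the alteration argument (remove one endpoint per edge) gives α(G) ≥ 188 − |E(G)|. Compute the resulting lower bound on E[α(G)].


E[|E(G)|] = C(188, 2)·p = 17578 · (1/564) = 187/6.
E[α(G)] ≥ n − E[|E(G)|] = 188 − 187/6 = 941/6.
Numerically: ≈ 156.833.
(This is only a lower bound; the true E[α(G)] may be larger.)

E[α(G)] ≥ 941/6 ≈ 156.833.


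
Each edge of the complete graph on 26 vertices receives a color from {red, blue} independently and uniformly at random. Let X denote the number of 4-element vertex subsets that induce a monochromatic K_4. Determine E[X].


Let X = Σ_S X_S over the C(26, 4) = 14950 subsets S of size 4, where X_S = 1 if the K_4 on S is monochromatic.
For a fixed S, the K_4 on S has C(4, 2) = 6 edges. P[all 6 edges red] = (1/2)^6, and likewise for blue, so P[monochromatic] = 2·(1/2)^6 = 2^{1 − 6} = 1/32.
By linearity of expectation: E[X] = C(26, 4) · 2^{1 − 6} = 14950 · 1/32 = 7475/16.
Numerically: E[X] ≈ 467.1875.

E[X] = C(26,4)·2^(1−C(4,2)) = 7475/16 ≈ 467.1875.


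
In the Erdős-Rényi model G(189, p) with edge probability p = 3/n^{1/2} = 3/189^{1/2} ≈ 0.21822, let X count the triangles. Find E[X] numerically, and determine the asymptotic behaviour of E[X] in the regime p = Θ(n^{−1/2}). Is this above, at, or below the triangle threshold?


Number of potential triangles: C(189, 3) = 1107414.
Each occurs with probability p³ ≈ (0.21822)³ ≈ 1.0391328e-02.
By linearity: E[X] = C(189, 3)·p³ ≈ 1107414 · 1.0391328e-02 ≈ 11507.50222.
Since α = 1/2 < 1, p = c/n^{1/2} ≫ 1/n is above the triangle threshold p ~ 1/n. Asymptotically E[X] ~ (c³/6)·n^{3(1−α)} = (3³/6)·n^{1.5} → ∞; triangles are abundant w.h.p.

E[X] ≈ 11507.50222; in regime p = Θ(1/n^{1/2}) E[X] diverges (above the triangle threshold p ~ 1/n).


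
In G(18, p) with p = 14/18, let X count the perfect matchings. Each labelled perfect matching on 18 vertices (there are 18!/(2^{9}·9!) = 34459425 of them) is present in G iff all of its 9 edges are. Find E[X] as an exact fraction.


K_18 has 18!/(2^{9}·9!) = 34459425 labelled perfect matchings.
For each such perfect matching H, let X_H = 1 if all 9 edges of H are present in G. Then P[X_H = 1] = p^{9} = (7/9)^{9} = 40353607/387420489.
By linearity: E[X] = Σ_H E[X_H] = 34459425 · p^{9} = 34459425 · 40353607/387420489 = 17167433257975/4782969.
Numerically: E[X] ≈ 3.59e+06.

E[X] = 34459425 · (7/9)^{9} = 17167433257975/4782969 ≈ 3.59e+06.


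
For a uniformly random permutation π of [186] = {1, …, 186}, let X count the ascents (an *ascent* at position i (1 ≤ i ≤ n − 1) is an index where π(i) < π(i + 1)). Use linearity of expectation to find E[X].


Write X = Σ X_I over i = 1, …, 185, with X_I the indicator of one ascent.
There are 185 indicators.
For each fixed i, the pair (π(i), π(i+1)) is a uniformly random ordered pair of distinct values from {1, …, 186}; by symmetry P[π(i) < π(i+1)] = 1/2.
By linearity: E[X] = 185 · (1/2) = (186 − 1) · (1/2) = 185/2 ≈ 92.500.

E[X] = 185/2 = 92.500.


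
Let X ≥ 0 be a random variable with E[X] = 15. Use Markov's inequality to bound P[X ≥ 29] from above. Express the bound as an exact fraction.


μ = E[X] = 15, a = 29.
Markov: P[X ≥ 29] ≤ μ/a = (15)/29 = 15/29.
Numerically: ≈ 0.5172.
(Since a = 29 > μ = 15.0000, the bound 15/29 is < 1 and informative.)

P[X ≥ 29] ≤ 15/29 ≈ 0.5172.


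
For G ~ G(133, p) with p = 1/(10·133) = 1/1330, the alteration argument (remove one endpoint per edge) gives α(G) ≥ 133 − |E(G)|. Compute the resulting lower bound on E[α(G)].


E[|E(G)|] = C(133, 2)·p = 8778 · (1/1330) = 33/5.
E[α(G)] ≥ n − E[|E(G)|] = 133 − 33/5 = 632/5.
Numerically: ≈ 126.40000.
(This is only a lower bound; the true E[α(G)] may be larger.)

E[α(G)] ≥ 632/5 ≈ 126.40000.


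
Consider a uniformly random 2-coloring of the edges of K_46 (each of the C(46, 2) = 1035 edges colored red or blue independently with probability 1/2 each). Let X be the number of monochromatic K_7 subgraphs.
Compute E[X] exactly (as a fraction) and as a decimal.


Let X = Σ_S X_S over the C(46, 7) = 53524680 subsets S of size 7, where X_S = 1 if the K_7 on S is monochromatic.
For a fixed S, the K_7 on S has C(7, 2) = 21 edges. P[all 21 edges red] = (1/2)^21, and likewise for blue, so P[monochromatic] = 2·(1/2)^21 = 2^{1 − 21} = 1/1048576.
By linearity of expectation: E[X] = C(46, 7) · 2^{1 − 21} = 53524680 · 1/1048576 = 6690585/131072.
Numerically: E[X] ≈ 51.045113.

E[X] = C(46,7)·2^(1−C(7,2)) = 6690585/131072 ≈ 51.045113.


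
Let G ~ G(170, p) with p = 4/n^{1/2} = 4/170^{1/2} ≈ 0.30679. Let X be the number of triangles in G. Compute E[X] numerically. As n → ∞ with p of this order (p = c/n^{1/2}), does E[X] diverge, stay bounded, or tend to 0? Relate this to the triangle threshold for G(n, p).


Number of potential triangles: C(170, 3) = 804440.
Each occurs with probability p³ ≈ (0.30679)³ ≈ 2.8873976e-02.
By linearity: E[X] = C(170, 3)·p³ ≈ 804440 · 2.8873976e-02 ≈ 23227.38129.
Since α = 1/2 < 1, p = c/n^{1/2} ≫ 1/n is above the triangle threshold p ~ 1/n. Asymptotically E[X] ~ (c³/6)·n^{3(1−α)} = (4³/6)·n^{1.5} → ∞; triangles are abundant w.h.p.

E[X] ≈ 23227.38129; in regime p = Θ(1/n^{1/2}) E[X] diverges (above the triangle threshold p ~ 1/n).


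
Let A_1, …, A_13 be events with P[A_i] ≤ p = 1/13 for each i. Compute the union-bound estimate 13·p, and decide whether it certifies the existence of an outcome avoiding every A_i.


Union bound: P[∪_{i=1}^{13} A_i] ≤ Σ_i P[A_i] ≤ 13·p = 13·(1/13) = 1.
Numerically: 1 ≈ 1.0000000.
Is 1 < 1? NO.
Since the bound 1 is ≥ 1, the union bound is uninformative here; it does NOT by itself certify existence.

13·p = 1 ≈ 1.0000000; existence NOT certified by the union bound.


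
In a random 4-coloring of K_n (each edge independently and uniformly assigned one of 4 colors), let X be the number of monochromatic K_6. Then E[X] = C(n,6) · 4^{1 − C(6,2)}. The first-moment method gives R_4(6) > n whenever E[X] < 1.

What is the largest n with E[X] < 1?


We need C(n, 6) · 4^{1 − 15} < 1, i.e. C(n, 6) < 4^{15 − 1} = 268435456.
Check values of n near the boundary:
  n = 77: C(77, 6) = 237093780; 237093780 < 268435456? YES
  n = 78: C(78, 6) = 256851595; 256851595 < 268435456? YES
  n = 79: C(79, 6) = 277962685; 277962685 < 268435456? NO
  n = 80: C(80, 6) = 300500200; 300500200 < 268435456? NO
The largest n with C(n, 6) < 268435456 is n = 78 (where E[X] = 256851595/268435456 ≈ 0.957). Hence R_4(6) > 78, i.e. R_4(6) ≥ 79.

Largest n = 78; hence R_4(6) > 78.


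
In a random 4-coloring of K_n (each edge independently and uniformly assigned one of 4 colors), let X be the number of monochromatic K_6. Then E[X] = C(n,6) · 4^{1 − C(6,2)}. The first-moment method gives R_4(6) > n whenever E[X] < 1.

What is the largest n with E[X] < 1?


We need C(n, 6) · 4^{1 − 15} < 1, i.e. C(n, 6) < 4^{15 − 1} = 268435456.
Check values of n near the boundary:
  n = 76: C(76, 6) = 218618940; 218618940 < 268435456? YES
  n = 77: C(77, 6) = 237093780; 237093780 < 268435456? YES
  n = 78: C(78, 6) = 256851595; 256851595 < 268435456? YES
  n = 79: C(79, 6) = 277962685; 277962685 < 268435456? NO
  n = 80: C(80, 6) = 300500200; 300500200 < 268435456? NO
The largest n with C(n, 6) < 268435456 is n = 78 (where E[X] = 256851595/268435456 ≈ 0.9568). Hence R_4(6) > 78, i.e. R_4(6) ≥ 79.

Largest n = 78; hence R_4(6) > 78.


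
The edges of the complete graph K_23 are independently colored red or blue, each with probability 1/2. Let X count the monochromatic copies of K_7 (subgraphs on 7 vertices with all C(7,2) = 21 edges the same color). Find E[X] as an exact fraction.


Let X = Σ_S X_S over the C(23, 7) = 245157 subsets S of size 7, where X_S = 1 if the K_7 on S is monochromatic.
For a fixed S, the K_7 on S has C(7, 2) = 21 edges. P[all 21 edges red] = (1/2)^21, and likewise for blue, so P[monochromatic] = 2·(1/2)^21 = 2^{1 − 21} = 1/1048576.
By linearity of expectation: E[X] = C(23, 7) · 2^{1 − 21} = 245157 · 1/1048576 = 245157/1048576.
Numerically: E[X] ≈ 0.234.

E[X] = C(23,7)·2^(1−C(7,2)) = 245157/1048576 ≈ 0.234.


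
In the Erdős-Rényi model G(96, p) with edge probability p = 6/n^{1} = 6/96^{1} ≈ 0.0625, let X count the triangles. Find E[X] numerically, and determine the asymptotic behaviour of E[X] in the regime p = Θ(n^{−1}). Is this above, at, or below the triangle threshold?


Number of potential triangles: C(96, 3) = 142880.
Each occurs with probability p³ ≈ (0.0625)³ ≈ 2.44140625e-04.
By linearity: E[X] = C(96, 3)·p³ ≈ 142880 · 2.44140625e-04 ≈ 34.882812.
Here α = 1, so p = 6/n is exactly at the triangle threshold p ~ 1/n. Asymptotically E[X] → c³/6 = 6³/6 = 36 ≈ 36.000000, a bounded constant. In this regime the triangle count is asymptotically Poisson(c³/6).

E[X] ≈ 34.882812; in regime p = Θ(1/n^{1}) E[X] stays bounded (at the triangle threshold p ~ 1/n).


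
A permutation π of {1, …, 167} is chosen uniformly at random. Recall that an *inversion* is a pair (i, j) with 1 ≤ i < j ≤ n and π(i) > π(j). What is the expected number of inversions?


Write X = Σ X_I over the C(167, 2) = 13861 pairs i < j, with X_I the indicator of one inversion.
There are 13861 indicators.
For each fixed pair i < j, the values π(i) and π(j) are two distinct elements of {1, …, 167} in uniformly random order; by symmetry P[π(i) > π(j)] = 1/2.
By linearity: E[X] = 13861 · (1/2) = C(167, 2) · (1/2) = 13861/2 = 13861/2 ≈ 6930.50000.

E[X] = 13861/2 = 6930.50000.
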